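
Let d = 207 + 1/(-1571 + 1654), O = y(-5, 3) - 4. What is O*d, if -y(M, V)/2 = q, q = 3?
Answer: -171820/83 ≈ -2070.1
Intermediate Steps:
y(M, V) = -6 (y(M, V) = -2*3 = -6)
O = -10 (O = -6 - 4 = -10)
d = 17182/83 (d = 207 + 1/83 = 17182/83 ≈ 207.01)
O*d = -10*17182/83 = -171820/83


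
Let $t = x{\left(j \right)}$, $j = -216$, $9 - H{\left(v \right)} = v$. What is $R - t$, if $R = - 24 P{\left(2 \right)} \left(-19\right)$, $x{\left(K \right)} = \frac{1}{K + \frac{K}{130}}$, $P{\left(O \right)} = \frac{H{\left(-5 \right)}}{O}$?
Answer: $\frac{45160481}{14148} \approx 3192.0$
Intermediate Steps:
$H{\left(v \right)} = 9 - v$
$P{\left(O \right)} = \frac{14}{O}$ ($P{\left(O \right)} = \frac{9 - -5}{O} = \frac{9 + 5}{O} = \frac{14}{O}$)
$x{\left(K \right)} = \frac{130}{131 K}$ ($x{\left(K \right)} = \frac{1}{K + K \frac{1}{130}} = \frac{1}{K + \frac{K}{130}} = \frac{1}{\frac{131}{130} K} = \frac{130}{131 K}$)
$R = 3192$ ($R = - 24 \cdot \frac{14}{2} \left(-19\right) = - 24 \cdot 14 \cdot \frac{1}{2} \left(-19\right) = \left(-24\right) 7 \left(-19\right) = \left(-168\right) \left(-19\right) = 3192$)
$t = - \frac{65}{14148}$ ($t = \frac{130}{131 \left(-216\right)} = \frac{130}{131} \left(- \frac{1}{216}\right) = - \frac{65}{14148} \approx -0.0045943$)
$R - t = 3192 - - \frac{65}{14148} = 3192 + \frac{65}{14148} = \frac{45160481}{14148}$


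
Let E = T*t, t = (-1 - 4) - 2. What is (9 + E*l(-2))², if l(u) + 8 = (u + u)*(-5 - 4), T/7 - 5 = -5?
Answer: 81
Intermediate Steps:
T = 0 (T = 35 + 7*(-5) = 35 - 35 = 0)
l(u) = -8 - 18*u (l(u) = -8 + (u + u)*(-5 - 4) = -8 + (2*u)*(-9) = -8 - 18*u)
t = -7 (t = -5 - 2 = -7)
E = 0 (E = 0*(-7) = 0)
(9 + E*l(-2))² = (9 + 0*(-8 - 18*(-2)))² = (9 + 0*(-8 + 36))² = (9 + 0*28)² = (9 + 0)² = 9² = 81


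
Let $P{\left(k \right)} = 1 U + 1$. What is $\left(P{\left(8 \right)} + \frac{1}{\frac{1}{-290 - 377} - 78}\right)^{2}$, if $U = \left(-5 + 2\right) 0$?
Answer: $\frac{2637849600}{2706808729} \approx 0.97452$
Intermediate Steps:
$U = 0$ ($U = \left(-3\right) 0 = 0$)
$P{\left(k \right)} = 1$ ($P{\left(k \right)} = 1 \cdot 0 + 1 = 0 + 1 = 1$)
$\left(P{\left(8 \right)} + \frac{1}{\frac{1}{-290 - 377} - 78}\right)^{2} = \left(1 + \frac{1}{\frac{1}{-290 - 377} - 78}\right)^{2} = \left(1 + \frac{1}{\frac{1}{-667} - 78}\right)^{2} = \left(1 + \frac{1}{- \frac{1}{667} - 78}\right)^{2} = \left(1 + \frac{1}{- \frac{52027}{667}}\right)^{2} = \left(1 - \frac{667}{52027}\right)^{2} = \left(\frac{51360}{52027}\right)^{2} = \frac{2637849600}{2706808729}$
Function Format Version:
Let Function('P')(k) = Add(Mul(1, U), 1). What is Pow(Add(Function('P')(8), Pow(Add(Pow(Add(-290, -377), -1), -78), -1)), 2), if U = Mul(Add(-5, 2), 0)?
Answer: Rational(2637849600, 2706808729) ≈ 0.97452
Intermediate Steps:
U = 0 (U = Mul(-3, 0) = 0)
Function('P')(k) = 1 (Function('P')(k) = Add(Mul(1, 0), 1) = Add(0, 1) = 1)
Pow(Add(Function('P')(8), Pow(Add(Pow(Add(-290, -377), -1), -78), -1)), 2) = Pow(Add(1, Pow(Add(Pow(Add(-290, -377), -1), -78), -1)), 2) = Pow(Add(1, Pow(Add(Pow(-667, -1), -78), -1)), 2) = Pow(Add(1, Pow(Add(Rational(-1, 667), -78), -1)), 2) = Pow(Add(1, Pow(Rational(-52027, 667), -1)), 2) = Pow(Add(1, Rational(-667, 52027)), 2) = Pow(Rational(51360, 52027), 2) = Rational(2637849600, 2706808729)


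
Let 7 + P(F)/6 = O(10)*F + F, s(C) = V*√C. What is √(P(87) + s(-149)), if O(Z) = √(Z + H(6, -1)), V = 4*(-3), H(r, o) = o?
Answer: √(2046 - 12*I*√149) ≈ 45.262 - 1.6181*I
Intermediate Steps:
V = -12
O(Z) = √(-1 + Z) (O(Z) = √(Z - 1) = √(-1 + Z))
s(C) = -12*√C
P(F) = -42 + 24*F (P(F) = -42 + 6*(√(-1 + 10)*F + F) = -42 + 6*(√9*F + F) = -42 + 6*(3*F + F) = -42 + 6*(4*F) = -42 + 24*F)
√(P(87) + s(-149)) = √((-42 + 24*87) - 12*I*√149) = √((-42 + 2088) - 12*I*√149) = √(2046 - 12*I*√149)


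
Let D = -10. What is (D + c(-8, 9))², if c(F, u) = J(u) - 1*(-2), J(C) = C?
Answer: 1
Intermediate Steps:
c(F, u) = 2 + u (c(F, u) = u - 1*(-2) = u + 2 = 2 + u)
(D + c(-8, 9))² = (-10 + (2 + 9))² = (-10 + 11)² = 1² = 1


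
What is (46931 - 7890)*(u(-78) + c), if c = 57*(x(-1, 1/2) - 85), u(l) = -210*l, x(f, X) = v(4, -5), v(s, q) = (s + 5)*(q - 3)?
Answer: 290113671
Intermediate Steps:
v(s, q) = (-3 + q)*(5 + s) (v(s, q) = (5 + s)*(-3 + q) = (-3 + q)*(5 + s))
x(f, X) = -72 (x(f, X) = -15 - 3*4 + 5*(-5) - 5*4 = -15 - 12 - 25 - 20 = -72)
c = -8949 (c = 57*(-72 - 85) = 57*(-157) = -8949)
(46931 - 7890)*(u(-78) + c) = (46931 - 7890)*(-210*(-78) - 8949) = 39041*(16380 - 8949) = 39041*7431 = 290113671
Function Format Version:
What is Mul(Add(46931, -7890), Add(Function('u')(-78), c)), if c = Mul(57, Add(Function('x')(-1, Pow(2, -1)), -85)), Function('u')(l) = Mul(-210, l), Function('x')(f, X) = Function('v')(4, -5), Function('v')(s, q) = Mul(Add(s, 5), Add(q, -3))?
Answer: 290113671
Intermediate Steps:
Function('v')(s, q) = Mul(Add(-3, q), Add(5, s)) (Function('v')(s, q) = Mul(Add(5, s), Add(-3, q)) = Mul(Add(-3, q), Add(5, s)))
Function('x')(f, X) = -72 (Function('x')(f, X) = Add(-15, Mul(-3, 4), Mul(5, -5), Mul(-5, 4)) = Add(-15, -12, -25, -20) = -72)
c = -8949 (c = Mul(57, Add(-72, -85)) = Mul(57, -157) = -8949)
Mul(Add(46931, -7890), Add(Function('u')(-78), c)) = Mul(Add(46931, -7890), Add(Mul(-210, -78), -8949)) = Mul(39041, Add(16380, -8949)) = Mul(39041, 7431) = 290113671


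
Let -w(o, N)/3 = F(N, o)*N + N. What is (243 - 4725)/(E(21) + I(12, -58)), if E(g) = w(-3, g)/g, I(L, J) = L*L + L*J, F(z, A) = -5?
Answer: 83/10 ≈ 8.3000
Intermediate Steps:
I(L, J) = L² + J*L
w(o, N) = 12*N (w(o, N) = -3*(-5*N + N) = -(-12)*N = 12*N)
E(g) = 12 (E(g) = (12*g)/g = 12)
(243 - 4725)/(E(21) + I(12, -58)) = (243 - 4725)/(12 + 12*(-58 + 12)) = -4482/(12 + 12*(-46)) = -4482/(12 - 552) = -4482/(-540) = -4482*(-1/540) = 83/10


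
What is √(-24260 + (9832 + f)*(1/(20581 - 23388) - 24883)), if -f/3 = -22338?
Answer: 4*I*√19217561730491/401 ≈ 43729.0*I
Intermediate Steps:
f = 67014 (f = -3*(-22338) = 67014)
√(-24260 + (9832 + f)*(1/(20581 - 23388) - 24883)) = √(-24260 + (9832 + 67014)*(1/(20581 - 23388) - 24883)) = √(-24260 + 76846*(1/(-2807) - 24883)) = √(-24260 + 76846*(-1/2807 - 24883)) = √(-24260 + 76846*(-69846582/2807)) = √(-24260 - 766775777196/401) = √(-766785505456/401) = 4*I*√19217561730491/401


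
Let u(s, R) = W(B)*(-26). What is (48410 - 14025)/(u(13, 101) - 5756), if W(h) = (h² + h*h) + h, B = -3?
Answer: -34385/6146 ≈ -5.5947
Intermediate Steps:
W(h) = h + 2*h² (W(h) = (h² + h²) + h = 2*h² + h = h + 2*h²)
u(s, R) = -390 (u(s, R) = -3*(1 + 2*(-3))*(-26) = -3*(1 - 6)*(-26) = -3*(-5)*(-26) = 15*(-26) = -390)
(48410 - 14025)/(u(13, 101) - 5756) = (48410 - 14025)/(-390 - 5756) = 34385/(-6146) = 34385*(-1/6146) = -34385/6146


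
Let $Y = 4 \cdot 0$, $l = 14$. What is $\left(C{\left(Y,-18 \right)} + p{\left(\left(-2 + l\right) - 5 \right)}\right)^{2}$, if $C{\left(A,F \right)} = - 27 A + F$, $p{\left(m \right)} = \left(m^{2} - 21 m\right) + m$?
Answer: $11881$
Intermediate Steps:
$p{\left(m \right)} = m^{2} - 20 m$
$Y = 0$
$C{\left(A,F \right)} = F - 27 A$
$\left(C{\left(Y,-18 \right)} + p{\left(\left(-2 + l\right) - 5 \right)}\right)^{2} = \left(\left(-18 - 0\right) + \left(\left(-2 + 14\right) - 5\right) \left(-20 + \left(\left(-2 + 14\right) - 5\right)\right)\right)^{2} = \left(\left(-18 + 0\right) + \left(12 - 5\right) \left(-20 + \left(12 - 5\right)\right)\right)^{2} = \left(-18 + 7 \left(-20 + 7\right)\right)^{2} = \left(-18 + 7 \left(-13\right)\right)^{2} = \left(-18 - 91\right)^{2} = \left(-109\right)^{2} = 11881$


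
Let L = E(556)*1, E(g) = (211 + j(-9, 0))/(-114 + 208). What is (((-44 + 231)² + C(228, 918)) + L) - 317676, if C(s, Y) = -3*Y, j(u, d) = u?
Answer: -13416566/47 ≈ -2.8546e+5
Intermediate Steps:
E(g) = 101/47 (E(g) = (211 - 9)/(-114 + 208) = 202/94 = 202*(1/94) = 101/47)
L = 101/47 (L = (101/47)*1 = 101/47 ≈ 2.1489)
(((-44 + 231)² + C(228, 918)) + L) - 317676 = (((-44 + 231)² - 3*918) + 101/47) - 317676 = ((187² - 2754) + 101/47) - 317676 = ((34969 - 2754) + 101/47) - 317676 = (32215 + 101/47) - 317676 = 1514206/47 - 317676 = -13416566/47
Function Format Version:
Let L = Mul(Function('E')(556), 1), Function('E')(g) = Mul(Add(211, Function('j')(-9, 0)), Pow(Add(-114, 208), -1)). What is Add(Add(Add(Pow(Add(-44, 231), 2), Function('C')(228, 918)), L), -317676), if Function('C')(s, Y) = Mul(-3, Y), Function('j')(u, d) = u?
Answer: Rational(-13416566, 47) ≈ -2.8546e+5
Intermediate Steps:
Function('E')(g) = Rational(101, 47) (Function('E')(g) = Mul(Add(211, -9), Pow(Add(-114, 208), -1)) = Mul(202, Pow(94, -1)) = Mul(202, Rational(1, 94)) = Rational(101, 47))
L = Rational(101, 47) (L = Mul(Rational(101, 47), 1) = Rational(101, 47) ≈ 2.1489)
Add(Add(Add(Pow(Add(-44, 231), 2), Function('C')(228, 918)), L), -317676) = Add(Add(Add(Pow(Add(-44, 231), 2), Mul(-3, 918)), Rational(101, 47)), -317676) = Add(Add(Add(Pow(187, 2), -2754), Rational(101, 47)), -317676) = Add(Add(Add(34969, -2754), Rational(101, 47)), -317676) = Add(Add(32215, Rational(101, 47)), -317676) = Add(Rational(1514206, 47), -317676) = Rational(-13416566, 47)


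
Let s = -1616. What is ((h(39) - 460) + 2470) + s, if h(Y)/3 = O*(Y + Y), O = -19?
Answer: -4052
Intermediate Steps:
h(Y) = -114*Y (h(Y) = 3*(-19*(Y + Y)) = 3*(-38*Y) = -114*Y)
((h(39) - 460) + 2470) + s = ((-114*39 - 460) + 2470) - 1616 = ((-4446 - 460) + 2470) - 1616 = (-4906 + 2470) - 1616 = -2436 - 1616 = -4052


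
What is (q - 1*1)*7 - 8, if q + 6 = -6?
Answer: -99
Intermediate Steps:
q = -12 (q = -6 - 6 = -12)
(q - 1*1)*7 - 8 = (-12 - 1*1)*7 - 8 = (-12 - 1)*7 - 8 = -13*7 - 8 = -91 - 8 = -99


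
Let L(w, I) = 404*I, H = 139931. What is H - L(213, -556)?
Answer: 364555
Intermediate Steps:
H - L(213, -556) = 139931 - 404*(-556) = 139931 - 1*(-224624) = 139931 + 224624 = 364555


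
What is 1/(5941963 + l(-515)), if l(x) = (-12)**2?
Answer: 1/5942107 ≈ 1.6829e-7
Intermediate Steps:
l(x) = 144
1/(5941963 + l(-515)) = 1/(5941963 + 144) = 1/5942107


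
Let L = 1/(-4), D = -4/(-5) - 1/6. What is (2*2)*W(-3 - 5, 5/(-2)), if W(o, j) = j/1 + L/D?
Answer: -220/19 ≈ -11.579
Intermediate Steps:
D = 19/30 (D = -4*(-1/5) - 1*1/6 = 4/5 - 1/6 = 19/30 ≈ 0.63333)
L = -1/4 ≈ -0.25000
W(o, j) = -15/38 + j (W(o, j) = j/1 - 1/(4*19/30) = j*1 - 1/4*30/19 = j - 15/38 = -15/38 + j)
(2*2)*W(-3 - 5, 5/(-2)) = (2*2)*(-15/38 + 5/(-2)) = 4*(-15/38 + 5*(-1/2)) = 4*(-15/38 - 5/2) = 4*(-55/19) = -220/19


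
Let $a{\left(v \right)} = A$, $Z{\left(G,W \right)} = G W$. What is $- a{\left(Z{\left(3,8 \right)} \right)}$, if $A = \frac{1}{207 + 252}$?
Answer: $- \frac{1}{459} \approx -0.0021787$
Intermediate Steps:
$A = \frac{1}{459} \approx 0.0021787$
$a{\left(v \right)} = \frac{1}{459}$
$- a{\left(Z{\left(3,8 \right)} \right)} = \left(-1\right) \frac{1}{459} = - \frac{1}{459}$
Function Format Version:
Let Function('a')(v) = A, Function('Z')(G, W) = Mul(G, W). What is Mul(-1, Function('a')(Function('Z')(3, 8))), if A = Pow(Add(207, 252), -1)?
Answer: Rational(-1, 459) ≈ -0.0021787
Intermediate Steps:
A = Rational(1, 459) (A = Pow(459, -1) = Rational(1, 459) ≈ 0.0021787)
Function('a')(v) = Rational(1, 459)
Mul(-1, Function('a')(Function('Z')(3, 8))) = Mul(-1, Rational(1, 459)) = Rational(-1, 459)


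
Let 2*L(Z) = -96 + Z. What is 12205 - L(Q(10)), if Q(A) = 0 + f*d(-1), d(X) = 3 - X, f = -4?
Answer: 12261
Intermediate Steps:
Q(A) = -16 (Q(A) = 0 - 4*(3 - 1*(-1)) = 0 - 4*(3 + 1) = 0 - 4*4 = 0 - 16 = -16)
L(Z) = -48 + Z/2 (L(Z) = (-96 + Z)/2 = -48 + Z/2)
12205 - L(Q(10)) = 12205 - (-48 + (1/2)*(-16)) = 12205 - (-48 - 8) = 12205 - 1*(-56) = 12205 + 56 = 12261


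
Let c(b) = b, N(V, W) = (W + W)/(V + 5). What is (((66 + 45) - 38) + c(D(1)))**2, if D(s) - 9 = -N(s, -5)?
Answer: 63001/9 ≈ 7000.1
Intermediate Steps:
N(V, W) = 2*W/(5 + V) (N(V, W) = (2*W)/(5 + V) = 2*W/(5 + V))
D(s) = 9 + 10/(5 + s) (D(s) = 9 - 2*(-5)/(5 + s) = 9 - (-10)/(5 + s) = 9 + 10/(5 + s))
(((66 + 45) - 38) + c(D(1)))**2 = (((66 + 45) - 38) + (55 + 9*1)/(5 + 1))**2 = ((111 - 38) + (55 + 9)/6)**2 = (73 + (1/6)*64)**2 = (73 + 32/3)**2 = (251/3)**2 = 63001/9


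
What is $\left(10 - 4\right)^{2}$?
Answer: $36$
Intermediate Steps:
$\left(10 - 4\right)^{2} = 6^{2} = 36$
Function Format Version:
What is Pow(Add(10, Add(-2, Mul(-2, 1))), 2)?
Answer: 36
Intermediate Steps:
Pow(Add(10, Add(-2, Mul(-2, 1))), 2) = Pow(Add(10, Add(-2, -2)), 2) = Pow(Add(10, -4), 2) = Pow(6, 2) = 36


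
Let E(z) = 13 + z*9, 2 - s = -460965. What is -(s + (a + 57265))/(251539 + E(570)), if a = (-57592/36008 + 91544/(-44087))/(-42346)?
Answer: -4354679330069425521/2156886876174475564 ≈ -2.0190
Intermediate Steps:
s = 460967 (s = 2 - 1*(-460965) = 2 + 460965 = 460967)
a = 729421857/8402953367102 (a = (-57592*1/36008 + 91544*(-1/44087))*(-1/42346) = (-7199/4501 - 91544/44087)*(-1/42346) = -729421857/198435587*(-1/42346) = 729421857/8402953367102 ≈ 8.6805e-5)
E(z) = 13 + 9*z
-(s + (a + 57265))/(251539 + E(570)) = -(460967 + (729421857/8402953367102 + 57265))/(251539 + (13 + 9*570)) = -(460967 + 481195125296517887/8402953367102)/(251539 + (13 + 5130)) = -4354679330069425521/(8402953367102*(251539 + 5143)) = -4354679330069425521/(8402953367102*256682) = -1*4354679330069425521/2156886876174475564 = -4354679330069425521/2156886876174475564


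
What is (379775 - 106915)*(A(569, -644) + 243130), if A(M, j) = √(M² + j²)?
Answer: 66340451800 + 272860*√738497 ≈ 6.6575e+10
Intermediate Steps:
(379775 - 106915)*(A(569, -644) + 243130) = (379775 - 106915)*(√(569² + (-644)²) + 243130) = 272860*(√(323761 + 414736) + 243130) = 272860*(√738497 + 243130) = 272860*(243130 + √738497) = 66340451800 + 272860*√738497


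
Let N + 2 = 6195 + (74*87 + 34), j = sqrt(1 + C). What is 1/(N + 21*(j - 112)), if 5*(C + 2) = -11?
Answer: 51565/531796901 - 84*I*sqrt(5)/531796901 ≈ 9.6964e-5 - 3.532e-7*I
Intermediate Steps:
C = -21/5 (C = -2 + (1/5)*(-11) = -2 - 11/5 = -21/5 ≈ -4.2000)
j = 4*I*sqrt(5)/5 (j = sqrt(1 - 21/5) = sqrt(-16/5) = 4*I*sqrt(5)/5 ≈ 1.7889*I)
N = 12665 (N = -2 + (6195 + (74*87 + 34)) = -2 + (6195 + (6438 + 34)) = -2 + (6195 + 6472) = -2 + 12667 = 12665)
1/(N + 21*(j - 112)) = 1/(12665 + 21*(4*I*sqrt(5)/5 - 112)) = 1/(12665 + 21*(-112 + 4*I*sqrt(5)/5)) = 1/(12665 + (-2352 + 84*I*sqrt(5)/5)) = 1/(10313 + 84*I*sqrt(5)/5)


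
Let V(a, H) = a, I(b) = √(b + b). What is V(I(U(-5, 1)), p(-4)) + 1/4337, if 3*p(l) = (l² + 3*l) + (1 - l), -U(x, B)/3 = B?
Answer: 1/4337 + I*√6 ≈ 0.00023057 + 2.4495*I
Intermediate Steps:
U(x, B) = -3*B
p(l) = ⅓ + l²/3 + 2*l/3 (p(l) = ((l² + 3*l) + (1 - l))/3 = (1 + l² + 2*l)/3 = ⅓ + l²/3 + 2*l/3)
I(b) = √2*√b (I(b) = √(2*b) = √2*√b)
V(I(U(-5, 1)), p(-4)) + 1/4337 = √2*√(-3*1) + 1/4337 = √2*√(-3) + 1/4337 = √2*(I*√3) + 1/4337 = I*√6 + 1/4337 = 1/4337 + I*√6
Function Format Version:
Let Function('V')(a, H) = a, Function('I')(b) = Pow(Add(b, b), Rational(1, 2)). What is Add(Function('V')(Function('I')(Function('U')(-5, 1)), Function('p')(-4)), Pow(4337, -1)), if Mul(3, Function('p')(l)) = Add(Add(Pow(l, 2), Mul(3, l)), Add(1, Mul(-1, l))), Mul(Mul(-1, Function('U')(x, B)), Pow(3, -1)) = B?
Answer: Add(Rational(1, 4337), Mul(I, Pow(6, Rational(1, 2)))) ≈ Add(0.00023057, Mul(2.4495, I))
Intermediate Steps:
Function('U')(x, B) = Mul(-3, B)
Function('p')(l) = Add(Rational(1, 3), Mul(Rational(1, 3), Pow(l, 2)), Mul(Rational(2, 3), l)) (Function('p')(l) = Mul(Rational(1, 3), Add(Add(Pow(l, 2), Mul(3, l)), Add(1, Mul(-1, l)))) = Mul(Rational(1, 3), Add(1, Pow(l, 2), Mul(2, l))) = Add(Rational(1, 3), Mul(Rational(1, 3), Pow(l, 2)), Mul(Rational(2, 3), l)))
Function('I')(b) = Mul(Pow(2, Rational(1, 2)), Pow(b, Rational(1, 2))) (Function('I')(b) = Pow(Mul(2, b), Rational(1, 2)) = Mul(Pow(2, Rational(1, 2)), Pow(b, Rational(1, 2))))
Add(Function('V')(Function('I')(Function('U')(-5, 1)), Function('p')(-4)), Pow(4337, -1)) = Add(Mul(Pow(2, Rational(1, 2)), Pow(Mul(-3, 1), Rational(1, 2))), Pow(4337, -1)) = Add(Mul(Pow(2, Rational(1, 2)), Pow(-3, Rational(1, 2))), Rational(1, 4337)) = Add(Mul(Pow(2, Rational(1, 2)), Mul(I, Pow(3, Rational(1, 2)))), Rational(1, 4337)) = Add(Mul(I, Pow(6, Rational(1, 2))), Rational(1, 4337)) = Add(Rational(1, 4337), Mul(I, Pow(6, Rational(1, 2))))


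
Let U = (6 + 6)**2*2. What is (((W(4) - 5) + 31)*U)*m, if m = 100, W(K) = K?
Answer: 864000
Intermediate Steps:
U = 288 (U = 12**2*2 = 144*2 = 288)
(((W(4) - 5) + 31)*U)*m = (((4 - 5) + 31)*288)*100 = ((-1 + 31)*288)*100 = (30*288)*100 = 8640*100 = 864000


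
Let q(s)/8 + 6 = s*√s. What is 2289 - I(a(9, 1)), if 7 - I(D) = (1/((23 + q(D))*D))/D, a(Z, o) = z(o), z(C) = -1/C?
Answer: 1572273/689 + 8*I/689 ≈ 2282.0 + 0.011611*I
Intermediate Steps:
q(s) = -48 + 8*s^(3/2) (q(s) = -48 + 8*(s*√s) = -48 + 8*s^(3/2))
a(Z, o) = -1/o
I(D) = 7 - 1/(D²*(-25 + 8*D^(3/2))) (I(D) = 7 - 1/((23 + (-48 + 8*D^(3/2)))*D)/D = 7 - 1/((-25 + 8*D^(3/2))*D)/D = 7 - 1/(D*(-25 + 8*D^(3/2)))/D = 7 - 1/(D²*(-25 + 8*D^(3/2))))
2289 - I(a(9, 1)) = 2289 - (1 - 56*(-1)^(7/2) + 175*(-1/1)²)/(-8*(-1)^(7/2) + 25*(-1/1)²) = 2289 - (1 - 56*(-I) + 175*(-1*1)²)/(-8*(-I) + 25*(-1*1)²) = 2289 - (1 - (-56)*I + 175*(-1)²)/(-(-8)*I + 25*(-1)²) = 2289 - (1 - (-56)*I + 175*1)/(-(-8)*I + 25*1) = 2289 - (1 + 56*I + 175)/(8*I + 25) = 2289 - (176 + 56*I)/(25 + 8*I) = 2289 - (25 - 8*I)/689*(176 + 56*I) = 2289 - (25 - 8*I)*(176 + 56*I)/689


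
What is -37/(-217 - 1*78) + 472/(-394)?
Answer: -62331/58115 ≈ -1.0725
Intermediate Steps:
-37/(-217 - 1*78) + 472/(-394) = -37/(-217 - 78) + 472*(-1/394) = -37/(-295) - 236/197 = -37*(-1/295) - 236/197 = 37/295 - 236/197 = -62331/58115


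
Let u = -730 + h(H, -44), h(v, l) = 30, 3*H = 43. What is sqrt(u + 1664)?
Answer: 2*sqrt(241) ≈ 31.048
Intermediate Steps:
H = 43/3 (H = (1/3)*43 = 43/3 ≈ 14.333)
u = -700 (u = -730 + 30 = -700)
sqrt(u + 1664) = sqrt(-700 + 1664) = sqrt(964) = 2*sqrt(241)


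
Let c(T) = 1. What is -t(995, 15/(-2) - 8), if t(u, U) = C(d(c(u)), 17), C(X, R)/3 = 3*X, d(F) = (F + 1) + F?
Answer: -27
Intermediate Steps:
d(F) = 1 + 2*F (d(F) = (1 + F) + F = 1 + 2*F)
C(X, R) = 9*X (C(X, R) = 3*(3*X) = 9*X)
t(u, U) = 27 (t(u, U) = 9*(1 + 2*1) = 9*(1 + 2) = 9*3 = 27)
-t(995, 15/(-2) - 8) = -1*27 = -27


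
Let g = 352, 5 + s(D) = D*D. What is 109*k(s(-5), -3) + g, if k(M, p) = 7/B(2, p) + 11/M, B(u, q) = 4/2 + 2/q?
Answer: 4921/5 ≈ 984.20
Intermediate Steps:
s(D) = -5 + D² (s(D) = -5 + D*D = -5 + D²)
B(u, q) = 2 + 2/q (B(u, q) = 4*(½) + 2/q = 2 + 2/q)
k(M, p) = 7/(2 + 2/p) + 11/M
109*k(s(-5), -3) + g = 109*(7/(2 + 2/(-3)) + 11/(-5 + (-5)²)) + 352 = 109*(7/(2 + 2*(-⅓)) + 11/(-5 + 25)) + 352 = 109*(7/(2 - ⅔) + 11/20) + 352 = 109*(7/(4/3) + 11*(1/20)) + 352 = 109*(7*(¾) + 11/20) + 352 = 109*(21/4 + 11/20) + 352 = 109*(29/5) + 352 = 3161/5 + 352 = 4921/5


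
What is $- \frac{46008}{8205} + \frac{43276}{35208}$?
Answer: $- \frac{105397507}{24073470} \approx -4.3782$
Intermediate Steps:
$- \frac{46008}{8205} + \frac{43276}{35208} = \left(-46008\right) \frac{1}{8205} + 43276 \cdot \frac{1}{35208} = - \frac{15336}{2735} + \frac{10819}{8802} = - \frac{105397507}{24073470}$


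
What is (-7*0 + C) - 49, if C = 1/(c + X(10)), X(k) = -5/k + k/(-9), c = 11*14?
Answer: -134389/2743 ≈ -48.993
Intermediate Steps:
c = 154
X(k) = -5/k - k/9 (X(k) = -5/k + k*(-⅑) = -5/k - k/9)
C = 18/2743 (C = 1/(154 + (-5/10 - ⅑*10)) = 1/(154 + (-5*⅒ - 10/9)) = 1/(154 + (-½ - 10/9)) = 1/(154 - 29/18) = 1/(2743/18) = 18/2743 ≈ 0.0065622)
(-7*0 + C) - 49 = (-7*0 + 18/2743) - 49 = (0 + 18/2743) - 49 = 18/2743 - 49 = -134389/2743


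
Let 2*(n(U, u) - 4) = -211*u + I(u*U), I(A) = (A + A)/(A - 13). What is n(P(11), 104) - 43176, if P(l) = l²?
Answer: -52356280/967 ≈ -54143.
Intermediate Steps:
I(A) = 2*A/(-13 + A) (I(A) = (2*A)/(-13 + A) = 2*A/(-13 + A))
n(U, u) = 4 - 211*u/2 + U*u/(-13 + U*u) (n(U, u) = 4 + (-211*u + 2*(u*U)/(-13 + u*U))/2 = 4 + (-211*u + 2*(U*u)/(-13 + U*u))/2 = 4 + (-211*u + 2*U*u/(-13 + U*u))/2 = 4 + (-211*u/2 + U*u/(-13 + U*u)) = 4 - 211*u/2 + U*u/(-13 + U*u))
n(P(11), 104) - 43176 = (11²*104 + (-13 + 11²*104)*(8 - 211*104)/2)/(-13 + 11²*104) - 43176 = (121*104 + (-13 + 121*104)*(8 - 21944)/2)/(-13 + 121*104) - 43176 = (12584 + (½)*(-13 + 12584)*(-21936))/(-13 + 12584) - 43176 = (12584 + (½)*12571*(-21936))/12571 - 43176 = (12584 - 137878728)/12571 - 43176 = (1/12571)*(-137866144) - 43176 = -10605088/967 - 43176 = -52356280/967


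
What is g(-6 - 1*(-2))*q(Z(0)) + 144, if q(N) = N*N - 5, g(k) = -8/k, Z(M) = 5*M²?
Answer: 134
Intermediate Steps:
q(N) = -5 + N² (q(N) = N² - 5 = -5 + N²)
g(-6 - 1*(-2))*q(Z(0)) + 144 = (-8/(-6 - 1*(-2)))*(-5 + (5*0²)²) + 144 = (-8/(-6 + 2))*(-5 + (5*0)²) + 144 = (-8/(-4))*(-5 + 0²) + 144 = (-8*(-¼))*(-5 + 0) + 144 = 2*(-5) + 144 = -10 + 144 = 134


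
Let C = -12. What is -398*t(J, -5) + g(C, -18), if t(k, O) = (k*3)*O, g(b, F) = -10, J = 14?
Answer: 83570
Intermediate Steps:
t(k, O) = 3*O*k (t(k, O) = (3*k)*O = 3*O*k)
-398*t(J, -5) + g(C, -18) = -1194*(-5)*14 - 10 = -398*(-210) - 10 = 83580 - 10 = 83570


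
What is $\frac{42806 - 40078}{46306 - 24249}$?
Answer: $\frac{2728}{22057} \approx 0.12368$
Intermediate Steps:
$\frac{42806 - 40078}{46306 - 24249} = \frac{42806 - 40078}{22057} = \left(42806 - 40078\right) \frac{1}{22057} = 2728 \cdot \frac{1}{22057} = \frac{2728}{22057}$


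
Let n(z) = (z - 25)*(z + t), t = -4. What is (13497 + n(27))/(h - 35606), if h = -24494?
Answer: -13543/60100 ≈ -0.22534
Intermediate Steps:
n(z) = (-25 + z)*(-4 + z) (n(z) = (z - 25)*(z - 4) = (-25 + z)*(-4 + z))
(13497 + n(27))/(h - 35606) = (13497 + (100 + 27² - 29*27))/(-24494 - 35606) = (13497 + (100 + 729 - 783))/(-60100) = (13497 + 46)*(-1/60100) = 13543*(-1/60100) = -13543/60100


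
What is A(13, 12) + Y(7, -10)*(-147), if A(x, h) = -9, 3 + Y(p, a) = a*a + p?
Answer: -15297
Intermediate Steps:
Y(p, a) = -3 + p + a**2 (Y(p, a) = -3 + (a*a + p) = -3 + (a**2 + p) = -3 + (p + a**2) = -3 + p + a**2)
A(13, 12) + Y(7, -10)*(-147) = -9 + (-3 + 7 + (-10)**2)*(-147) = -9 + (-3 + 7 + 100)*(-147) = -9 + 104*(-147) = -9 - 15288 = -15297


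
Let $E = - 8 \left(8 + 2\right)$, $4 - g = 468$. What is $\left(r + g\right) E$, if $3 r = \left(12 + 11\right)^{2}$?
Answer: $\frac{69040}{3} \approx 23013.0$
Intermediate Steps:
$g = -464$ ($g = 4 - 468 = -464$)
$r = \frac{529}{3}$ ($r = \frac{\left(12 + 11\right)^{2}}{3} = \frac{23^{2}}{3} = \frac{1}{3} \cdot 529 = \frac{529}{3} \approx 176.33$)
$E = -80$ ($E = \left(-8\right) 10 = -80$)
$\left(r + g\right) E = \left(\frac{529}{3} - 464\right) \left(-80\right) = \left(- \frac{863}{3}\right) \left(-80\right) = \frac{69040}{3}$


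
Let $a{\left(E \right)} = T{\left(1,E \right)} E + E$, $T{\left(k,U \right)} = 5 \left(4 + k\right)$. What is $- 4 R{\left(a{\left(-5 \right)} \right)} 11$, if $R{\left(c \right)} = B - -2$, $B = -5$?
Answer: $132$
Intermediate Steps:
$T{\left(k,U \right)} = 20 + 5 k$
$a{\left(E \right)} = 26 E$ ($a{\left(E \right)} = \left(20 + 5 \cdot 1\right) E + E = \left(20 + 5\right) E + E = 25 E + E = 26 E$)
$R{\left(c \right)} = -3$ ($R{\left(c \right)} = -5 - -2 = -5 + 2 = -3$)
$- 4 R{\left(a{\left(-5 \right)} \right)} 11 = \left(-4\right) \left(-3\right) 11 = 12 \cdot 11 = 132$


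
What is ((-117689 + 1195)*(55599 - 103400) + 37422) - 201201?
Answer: 5568365915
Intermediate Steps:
((-117689 + 1195)*(55599 - 103400) + 37422) - 201201 = (-116494*(-47801) + 37422) - 201201 = (5568529694 + 37422) - 201201 = 5568567116 - 201201 = 5568365915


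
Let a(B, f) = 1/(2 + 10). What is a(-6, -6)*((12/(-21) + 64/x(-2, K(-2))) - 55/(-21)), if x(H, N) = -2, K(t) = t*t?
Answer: -629/252 ≈ -2.4960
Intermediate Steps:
K(t) = t²
a(B, f) = 1/12
a(-6, -6)*((12/(-21) + 64/x(-2, K(-2))) - 55/(-21)) = ((12/(-21) + 64/(-2)) - 55/(-21))/12 = ((12*(-1/21) + 64*(-½)) - 55*(-1/21))/12 = ((-4/7 - 32) + 55/21)/12 = (-228/7 + 55/21)/12 = (1/12)*(-629/21) = -629/252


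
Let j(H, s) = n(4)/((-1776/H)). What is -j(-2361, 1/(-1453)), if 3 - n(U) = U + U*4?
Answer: 13379/592 ≈ 22.600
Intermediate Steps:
n(U) = 3 - 5*U (n(U) = 3 - (U + U*4) = 3 - (U + 4*U) = 3 - 5*U)
j(H, s) = 17*H/1776 (j(H, s) = (3 - 5*4)/((-1776/H)) = (3 - 20)*(-H/1776) = -(-17)*H/1776 = 17*H/1776)
-j(-2361, 1/(-1453)) = -17*(-2361)/1776 = -1*(-13379/592) = 13379/592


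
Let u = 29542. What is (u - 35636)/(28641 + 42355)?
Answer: -3047/35498 ≈ -0.085836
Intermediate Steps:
(u - 35636)/(28641 + 42355) = (29542 - 35636)/(28641 + 42355) = -6094/70996 = -6094*1/70996 = -3047/35498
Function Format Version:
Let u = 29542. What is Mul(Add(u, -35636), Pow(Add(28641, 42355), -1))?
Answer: Rational(-3047, 35498) ≈ -0.085836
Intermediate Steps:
Mul(Add(u, -35636), Pow(Add(28641, 42355), -1)) = Mul(Add(29542, -35636), Pow(Add(28641, 42355), -1)) = Mul(-6094, Pow(70996, -1)) = Mul(-6094, Rational(1, 70996)) = Rational(-3047, 35498)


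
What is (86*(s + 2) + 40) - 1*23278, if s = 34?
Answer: -20142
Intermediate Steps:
(86*(s + 2) + 40) - 1*23278 = (86*(34 + 2) + 40) - 1*23278 = (86*36 + 40) - 23278 = (3096 + 40) - 23278 = 3136 - 23278 = -20142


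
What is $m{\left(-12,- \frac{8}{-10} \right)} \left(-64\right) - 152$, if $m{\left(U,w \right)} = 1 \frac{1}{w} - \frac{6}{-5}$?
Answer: $- \frac{1544}{5} \approx -308.8$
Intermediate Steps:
$m{\left(U,w \right)} = \frac{6}{5} + \frac{1}{w}$ ($m{\left(U,w \right)} = \frac{1}{w} - - \frac{6}{5} = \frac{1}{w} + \frac{6}{5} = \frac{6}{5} + \frac{1}{w}$)
$m{\left(-12,- \frac{8}{-10} \right)} \left(-64\right) - 152 = \left(\frac{6}{5} + \frac{1}{\left(-8\right) \frac{1}{-10}}\right) \left(-64\right) - 152 = \left(\frac{6}{5} + \frac{1}{\left(-8\right) \left(- \frac{1}{10}\right)}\right) \left(-64\right) - 152 = \left(\frac{6}{5} + \frac{1}{\frac{4}{5}}\right) \left(-64\right) - 152 = \left(\frac{6}{5} + \frac{5}{4}\right) \left(-64\right) - 152 = \frac{49}{20} \left(-64\right) - 152 = - \frac{784}{5} - 152 = - \frac{1544}{5}$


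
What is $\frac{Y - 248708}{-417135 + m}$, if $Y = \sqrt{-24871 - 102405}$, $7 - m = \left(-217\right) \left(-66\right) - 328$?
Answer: $\frac{124354}{215561} - \frac{i \sqrt{31819}}{215561} \approx 0.57689 - 0.00082751 i$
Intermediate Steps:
$m = -13987$ ($m = 7 - \left(\left(-217\right) \left(-66\right) - 328\right) = 7 - \left(14322 - 328\right) = 7 - 13994 = -13987$)
$Y = 2 i \sqrt{31819}$ ($Y = \sqrt{-127276} = 2 i \sqrt{31819} \approx 356.76 i$)
$\frac{Y - 248708}{-417135 + m} = \frac{2 i \sqrt{31819} - 248708}{-417135 - 13987} = \frac{-248708 + 2 i \sqrt{31819}}{-431122} = \left(-248708 + 2 i \sqrt{31819}\right) \left(- \frac{1}{431122}\right) = \frac{124354}{215561} - \frac{i \sqrt{31819}}{215561}$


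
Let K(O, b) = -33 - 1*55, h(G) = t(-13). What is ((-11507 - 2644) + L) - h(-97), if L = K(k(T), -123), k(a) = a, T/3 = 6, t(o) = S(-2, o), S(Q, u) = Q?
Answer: -14237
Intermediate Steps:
t(o) = -2
h(G) = -2
T = 18 (T = 3*6 = 18)
K(O, b) = -88 (K(O, b) = -33 - 55 = -88)
L = -88
((-11507 - 2644) + L) - h(-97) = ((-11507 - 2644) - 88) - 1*(-2) = (-14151 - 88) + 2 = -14239 + 2 = -14237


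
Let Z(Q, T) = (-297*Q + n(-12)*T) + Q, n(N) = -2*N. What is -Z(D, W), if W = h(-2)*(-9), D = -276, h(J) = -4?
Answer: -82560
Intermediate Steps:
W = 36 (W = -4*(-9) = 36)
Z(Q, T) = -296*Q + 24*T (Z(Q, T) = (-297*Q + (-2*(-12))*T) + Q = (-297*Q + 24*T) + Q = -296*Q + 24*T)
-Z(D, W) = -(-296*(-276) + 24*36) = -(81696 + 864) = -1*82560 = -82560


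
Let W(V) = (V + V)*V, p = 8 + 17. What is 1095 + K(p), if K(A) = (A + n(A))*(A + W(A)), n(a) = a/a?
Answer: 34245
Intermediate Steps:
n(a) = 1
p = 25
W(V) = 2*V**2 (W(V) = (2*V)*V = 2*V**2)
K(A) = (1 + A)*(A + 2*A**2) (K(A) = (A + 1)*(A + 2*A**2) = (1 + A)*(A + 2*A**2))
1095 + K(p) = 1095 + 25*(1 + 2*25**2 + 3*25) = 1095 + 25*(1 + 2*625 + 75) = 1095 + 25*(1 + 1250 + 75) = 1095 + 25*1326 = 1095 + 33150 = 34245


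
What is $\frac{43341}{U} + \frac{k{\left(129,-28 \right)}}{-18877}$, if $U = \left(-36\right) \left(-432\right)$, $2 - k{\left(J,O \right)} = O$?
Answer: $\frac{272560499}{97858368} \approx 2.7853$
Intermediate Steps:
$k{\left(J,O \right)} = 2 - O$
$U = 15552$
$\frac{43341}{U} + \frac{k{\left(129,-28 \right)}}{-18877} = \frac{43341}{15552} + \frac{2 - -28}{-18877} = 43341 \cdot \frac{1}{15552} + \left(2 + 28\right) \left(- \frac{1}{18877}\right) = \frac{14447}{5184} + 30 \left(- \frac{1}{18877}\right) = \frac{14447}{5184} - \frac{30}{18877} = \frac{272560499}{97858368}$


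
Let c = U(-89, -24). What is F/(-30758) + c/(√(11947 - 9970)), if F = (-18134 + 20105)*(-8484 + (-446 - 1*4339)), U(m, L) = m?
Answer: 26153199/30758 - 89*√1977/1977 ≈ 848.29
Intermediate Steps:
c = -89
F = -26153199 (F = 1971*(-8484 + (-446 - 4339)) = 1971*(-8484 - 4785) = 1971*(-13269) = -26153199)
F/(-30758) + c/(√(11947 - 9970)) = -26153199/(-30758) - 89/√(11947 - 9970) = -26153199*(-1/30758) - 89*√1977/1977 = 26153199/30758 - 89*√1977/1977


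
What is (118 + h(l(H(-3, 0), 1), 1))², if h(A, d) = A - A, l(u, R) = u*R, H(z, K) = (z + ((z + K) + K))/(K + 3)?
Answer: 13924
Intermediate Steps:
H(z, K) = (2*K + 2*z)/(3 + K) (H(z, K) = (z + ((K + z) + K))/(3 + K) = (z + (z + 2*K))/(3 + K) = (2*K + 2*z)/(3 + K))
l(u, R) = R*u
h(A, d) = 0
(118 + h(l(H(-3, 0), 1), 1))² = (118 + 0)² = 118² = 13924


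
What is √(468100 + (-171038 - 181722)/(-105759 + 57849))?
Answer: 2*√2686196770854/4791 ≈ 684.18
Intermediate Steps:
√(468100 + (-171038 - 181722)/(-105759 + 57849)) = √(468100 - 352760/(-47910)) = √(468100 - 352760*(-1/47910)) = √(468100 + 35276/4791) = √(2242702376/4791) = 2*√2686196770854/4791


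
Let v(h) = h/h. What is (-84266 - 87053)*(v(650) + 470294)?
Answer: -80570469105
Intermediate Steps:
v(h) = 1
(-84266 - 87053)*(v(650) + 470294) = (-84266 - 87053)*(1 + 470294) = -171319*470295 = -80570469105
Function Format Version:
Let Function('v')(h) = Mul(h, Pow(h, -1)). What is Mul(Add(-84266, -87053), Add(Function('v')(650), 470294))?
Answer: -80570469105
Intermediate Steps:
Function('v')(h) = 1
Mul(Add(-84266, -87053), Add(Function('v')(650), 470294)) = Mul(Add(-84266, -87053), Add(1, 470294)) = Mul(-171319, 470295) = -80570469105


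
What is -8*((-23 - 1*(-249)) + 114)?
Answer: -2720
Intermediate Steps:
-8*((-23 - 1*(-249)) + 114) = -8*((-23 + 249) + 114) = -8*(226 + 114) = -8*340 = -2720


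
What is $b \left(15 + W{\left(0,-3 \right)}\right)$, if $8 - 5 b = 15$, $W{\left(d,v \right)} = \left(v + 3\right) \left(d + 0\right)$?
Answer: $-21$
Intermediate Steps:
$W{\left(d,v \right)} = d \left(3 + v\right)$ ($W{\left(d,v \right)} = \left(3 + v\right) d = d \left(3 + v\right)$)
$b = - \frac{7}{5}$ ($b = \frac{8}{5} - 3 = - \frac{7}{5} \approx -1.4$)
$b \left(15 + W{\left(0,-3 \right)}\right) = - \frac{7 \left(15 + 0 \left(3 - 3\right)\right)}{5} = - \frac{7 \left(15 + 0 \cdot 0\right)}{5} = - \frac{7 \left(15 + 0\right)}{5} = \left(- \frac{7}{5}\right) 15 = -21$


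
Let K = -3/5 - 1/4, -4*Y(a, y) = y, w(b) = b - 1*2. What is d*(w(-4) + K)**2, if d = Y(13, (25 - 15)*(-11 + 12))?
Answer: -18769/160 ≈ -117.31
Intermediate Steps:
w(b) = -2 + b (w(b) = b - 2 = -2 + b)
Y(a, y) = -y/4
d = -5/2 (d = -(25 - 15)*(-11 + 12)/4 = -5/2 ≈ -2.5000)
K = -17/20 (K = -3*1/5 - 1*1/4 = -3/5 - 1/4 = -17/20 ≈ -0.85000)
d*(w(-4) + K)**2 = -5*((-2 - 4) - 17/20)**2/2 = -5*(-6 - 17/20)**2/2 = -5*(-137/20)**2/2 = -5/2*18769/400 = -18769/160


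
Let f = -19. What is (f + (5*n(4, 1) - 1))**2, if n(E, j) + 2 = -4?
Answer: 2500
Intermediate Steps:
n(E, j) = -6 (n(E, j) = -2 - 4 = -6)
(f + (5*n(4, 1) - 1))**2 = (-19 + (5*(-6) - 1))**2 = (-19 + (-30 - 1))**2 = (-19 - 31)**2 = (-50)**2 = 2500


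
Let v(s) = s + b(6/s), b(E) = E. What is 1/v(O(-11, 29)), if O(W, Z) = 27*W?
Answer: -99/29405 ≈ -0.0033668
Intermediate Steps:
v(s) = s + 6/s
1/v(O(-11, 29)) = 1/(27*(-11) + 6/((27*(-11)))) = 1/(-297 + 6/(-297)) = 1/(-297 + 6*(-1/297)) = 1/(-297 - 2/99) = 1/(-29405/99) = -99/29405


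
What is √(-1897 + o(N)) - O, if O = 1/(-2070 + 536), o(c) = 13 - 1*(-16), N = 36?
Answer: 1/1534 + 2*I*√467 ≈ 0.00065189 + 43.22*I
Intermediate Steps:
o(c) = 29 (o(c) = 13 + 16 = 29)
O = -1/1534 (O = 1/(-1534) = -1/1534 ≈ -0.00065189)
√(-1897 + o(N)) - O = √(-1897 + 29) - 1*(-1/1534) = √(-1868) + 1/1534 = 2*I*√467 + 1/1534 = 1/1534 + 2*I*√467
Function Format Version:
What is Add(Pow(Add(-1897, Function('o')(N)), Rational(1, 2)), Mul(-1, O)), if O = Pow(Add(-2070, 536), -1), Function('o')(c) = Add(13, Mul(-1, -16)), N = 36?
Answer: Add(Rational(1, 1534), Mul(2, I, Pow(467, Rational(1, 2)))) ≈ Add(0.00065189, Mul(43.220, I))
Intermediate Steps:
Function('o')(c) = 29 (Function('o')(c) = Add(13, 16) = 29)
O = Rational(-1, 1534) (O = Pow(-1534, -1) = Rational(-1, 1534) ≈ -0.00065189)
Add(Pow(Add(-1897, Function('o')(N)), Rational(1, 2)), Mul(-1, O)) = Add(Pow(Add(-1897, 29), Rational(1, 2)), Mul(-1, Rational(-1, 1534))) = Add(Pow(-1868, Rational(1, 2)), Rational(1, 1534)) = Add(Mul(2, I, Pow(467, Rational(1, 2))), Rational(1, 1534)) = Add(Rational(1, 1534), Mul(2, I, Pow(467, Rational(1, 2))))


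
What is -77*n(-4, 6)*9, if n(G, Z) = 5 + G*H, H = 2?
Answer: 2079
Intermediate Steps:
n(G, Z) = 5 + 2*G (n(G, Z) = 5 + G*2 = 5 + 2*G)
-77*n(-4, 6)*9 = -77*(5 + 2*(-4))*9 = -77*(5 - 8)*9 = -77*(-3)*9 = 231*9 = 2079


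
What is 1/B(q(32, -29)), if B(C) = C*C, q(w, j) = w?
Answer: 1/1024 ≈ 0.00097656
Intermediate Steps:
B(C) = C²
1/B(q(32, -29)) = 1/(32²) = 1/1024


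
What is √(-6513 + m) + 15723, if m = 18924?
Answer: 15723 + 3*√1379 ≈ 15834.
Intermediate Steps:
√(-6513 + m) + 15723 = √(-6513 + 18924) + 15723 = √12411 + 15723 = 3*√1379 + 15723 = 15723 + 3*√1379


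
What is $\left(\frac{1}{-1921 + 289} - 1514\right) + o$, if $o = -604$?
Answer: $- \frac{3456577}{1632} \approx -2118.0$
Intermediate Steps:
$\left(\frac{1}{-1921 + 289} - 1514\right) + o = \left(\frac{1}{-1921 + 289} - 1514\right) - 604 = \left(\frac{1}{-1632} - 1514\right) - 604 = \left(- \frac{1}{1632} - 1514\right) - 604 = - \frac{2470849}{1632} - 604 = - \frac{3456577}{1632}$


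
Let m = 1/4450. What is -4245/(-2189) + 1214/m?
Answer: 11825638945/2189 ≈ 5.4023e+6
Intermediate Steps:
m = 1/4450 ≈ 0.00022472
-4245/(-2189) + 1214/m = -4245/(-2189) + 1214/(1/4450) = -4245*(-1/2189) + 1214*4450 = 4245/2189 + 5402300 = 11825638945/2189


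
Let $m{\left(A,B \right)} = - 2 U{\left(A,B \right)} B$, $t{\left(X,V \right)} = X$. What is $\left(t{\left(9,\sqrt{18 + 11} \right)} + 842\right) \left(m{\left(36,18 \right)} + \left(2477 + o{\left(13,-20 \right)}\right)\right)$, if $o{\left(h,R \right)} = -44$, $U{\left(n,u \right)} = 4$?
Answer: $1947939$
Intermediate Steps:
$m{\left(A,B \right)} = - 8 B$ ($m{\left(A,B \right)} = \left(-2\right) 4 B = - 8 B$)
$\left(t{\left(9,\sqrt{18 + 11} \right)} + 842\right) \left(m{\left(36,18 \right)} + \left(2477 + o{\left(13,-20 \right)}\right)\right) = \left(9 + 842\right) \left(\left(-8\right) 18 + \left(2477 - 44\right)\right) = 851 \left(-144 + 2433\right) = 851 \cdot 2289 = 1947939$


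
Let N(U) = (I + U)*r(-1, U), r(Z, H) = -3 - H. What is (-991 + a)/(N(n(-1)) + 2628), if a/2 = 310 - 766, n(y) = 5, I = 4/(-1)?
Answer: -1903/2620 ≈ -0.72634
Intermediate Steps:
I = -4 (I = 4*(-1) = -4)
N(U) = (-4 + U)*(-3 - U)
a = -912 (a = 2*(310 - 766) = 2*(-456) = -912)
(-991 + a)/(N(n(-1)) + 2628) = (-991 - 912)/((12 + 5 - 1*5**2) + 2628) = -1903/((12 + 5 - 1*25) + 2628) = -1903/((12 + 5 - 25) + 2628) = -1903/(-8 + 2628) = -1903/2620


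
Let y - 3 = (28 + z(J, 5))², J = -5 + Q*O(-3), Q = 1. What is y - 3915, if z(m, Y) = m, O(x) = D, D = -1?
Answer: -3428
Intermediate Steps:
O(x) = -1
J = -6 (J = -5 + 1*(-1) = -5 - 1 = -6)
y = 487 (y = 3 + (28 - 6)² = 3 + 22² = 3 + 484 = 487)
y - 3915 = 487 - 3915 = -3428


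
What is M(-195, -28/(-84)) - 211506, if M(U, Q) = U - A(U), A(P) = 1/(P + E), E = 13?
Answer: -38529581/182 ≈ -2.1170e+5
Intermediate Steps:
A(P) = 1/(13 + P) (A(P) = 1/(P + 13) = 1/(13 + P))
M(U, Q) = U - 1/(13 + U)
M(-195, -28/(-84)) - 211506 = (-1 - 195*(13 - 195))/(13 - 195) - 211506 = (-1 - 195*(-182))/(-182) - 211506 = -(-1 + 35490)/182 - 211506 = -1/182*35489 - 211506 = -35489/182 - 211506 = -38529581/182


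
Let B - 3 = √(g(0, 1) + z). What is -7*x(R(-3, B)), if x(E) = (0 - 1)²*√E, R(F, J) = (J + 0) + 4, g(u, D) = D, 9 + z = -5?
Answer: -7*√(7 + I*√13) ≈ -19.09 - 4.6274*I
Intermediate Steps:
z = -14 (z = -9 - 5 = -14)
B = 3 + I*√13 (B = 3 + √(1 - 14) = 3 + √(-13) = 3 + I*√13 ≈ 3.0 + 3.6056*I)
R(F, J) = 4 + J (R(F, J) = J + 4 = 4 + J)
x(E) = √E (x(E) = (-1)²*√E = 1*√E = √E)
-7*x(R(-3, B)) = -7*√(4 + (3 + I*√13)) = -7*√(7 + I*√13)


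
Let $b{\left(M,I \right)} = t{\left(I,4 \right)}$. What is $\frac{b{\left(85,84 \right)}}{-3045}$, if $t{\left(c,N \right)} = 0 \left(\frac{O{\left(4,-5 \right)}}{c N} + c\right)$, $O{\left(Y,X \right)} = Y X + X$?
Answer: $0$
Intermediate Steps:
$O{\left(Y,X \right)} = X + X Y$ ($O{\left(Y,X \right)} = X Y + X = X + X Y$)
$t{\left(c,N \right)} = 0$ ($t{\left(c,N \right)} = 0 \left(\frac{\left(-5\right) \left(1 + 4\right)}{c N} + c\right) = 0 \left(\frac{\left(-5\right) 5}{N c} + c\right) = 0 \left(- 25 \frac{1}{N c} + c\right) = 0 \left(- \frac{25}{N c} + c\right) = 0 \left(c - \frac{25}{N c}\right) = 0$)
$b{\left(M,I \right)} = 0$
$\frac{b{\left(85,84 \right)}}{-3045} = \frac{0}{-3045} = 0 \left(- \frac{1}{3045}\right) = 0$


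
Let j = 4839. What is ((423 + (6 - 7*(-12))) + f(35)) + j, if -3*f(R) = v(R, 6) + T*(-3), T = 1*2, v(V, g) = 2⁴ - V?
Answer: 16081/3 ≈ 5360.3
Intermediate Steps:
v(V, g) = 16 - V
T = 2
f(R) = -10/3 + R/3 (f(R) = -((16 - R) + 2*(-3))/3 = -((16 - R) - 6)/3 = -(10 - R)/3 = -10/3 + R/3)
((423 + (6 - 7*(-12))) + f(35)) + j = ((423 + (6 - 7*(-12))) + (-10/3 + (⅓)*35)) + 4839 = ((423 + (6 + 84)) + (-10/3 + 35/3)) + 4839 = ((423 + 90) + 25/3) + 4839 = (513 + 25/3) + 4839 = 1564/3 + 4839 = 16081/3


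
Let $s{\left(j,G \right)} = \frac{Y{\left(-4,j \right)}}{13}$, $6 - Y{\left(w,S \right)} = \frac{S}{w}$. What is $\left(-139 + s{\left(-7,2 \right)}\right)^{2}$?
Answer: $\frac{51998521}{2704} \approx 19230.0$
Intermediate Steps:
$Y{\left(w,S \right)} = 6 - \frac{S}{w}$
$s{\left(j,G \right)} = \frac{6}{13} + \frac{j}{52}$ ($s{\left(j,G \right)} = \frac{6 - \frac{j}{-4}}{13} = \left(6 - j \left(- \frac{1}{4}\right)\right) \frac{1}{13} = \left(6 + \frac{j}{4}\right) \frac{1}{13} = \frac{6}{13} + \frac{j}{52}$)
$\left(-139 + s{\left(-7,2 \right)}\right)^{2} = \left(-139 + \left(\frac{6}{13} + \frac{1}{52} \left(-7\right)\right)\right)^{2} = \left(-139 + \left(\frac{6}{13} - \frac{7}{52}\right)\right)^{2} = \left(-139 + \frac{17}{52}\right)^{2} = \left(- \frac{7211}{52}\right)^{2} = \frac{51998521}{2704}$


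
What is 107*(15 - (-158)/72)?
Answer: 66233/36 ≈ 1839.8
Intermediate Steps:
107*(15 - (-158)/72) = 107*(15 - 1*(-79/36)) = 107*(15 + 79/36) = 107*(619/36) = 66233/36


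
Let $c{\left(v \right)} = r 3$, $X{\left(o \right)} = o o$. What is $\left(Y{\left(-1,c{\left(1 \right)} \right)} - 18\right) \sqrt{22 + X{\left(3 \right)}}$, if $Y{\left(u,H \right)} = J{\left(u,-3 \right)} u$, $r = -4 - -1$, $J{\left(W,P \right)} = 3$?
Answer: $- 21 \sqrt{31} \approx -116.92$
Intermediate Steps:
$X{\left(o \right)} = o^{2}$
$r = -3$ ($r = -4 + 1 = -3$)
$c{\left(v \right)} = -9$ ($c{\left(v \right)} = \left(-3\right) 3 = -9$)
$Y{\left(u,H \right)} = 3 u$
$\left(Y{\left(-1,c{\left(1 \right)} \right)} - 18\right) \sqrt{22 + X{\left(3 \right)}} = \left(3 \left(-1\right) - 18\right) \sqrt{22 + 3^{2}} = \left(-3 - 18\right) \sqrt{22 + 9} = - 21 \sqrt{31}$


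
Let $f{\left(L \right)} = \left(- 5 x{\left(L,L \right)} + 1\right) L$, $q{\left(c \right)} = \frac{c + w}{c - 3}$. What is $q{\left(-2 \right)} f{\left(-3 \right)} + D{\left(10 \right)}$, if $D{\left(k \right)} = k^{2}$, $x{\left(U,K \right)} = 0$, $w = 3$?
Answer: $\frac{503}{5} \approx 100.6$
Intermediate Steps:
$q{\left(c \right)} = \frac{3 + c}{-3 + c}$ ($q{\left(c \right)} = \frac{c + 3}{c - 3} = \frac{3 + c}{-3 + c}$)
$f{\left(L \right)} = L$ ($f{\left(L \right)} = \left(\left(-5\right) 0 + 1\right) L = \left(0 + 1\right) L = 1 L = L$)
$q{\left(-2 \right)} f{\left(-3 \right)} + D{\left(10 \right)} = \frac{3 - 2}{-3 - 2} \left(-3\right) + 10^{2} = \frac{1}{-5} \cdot 1 \left(-3\right) + 100 = \left(- \frac{1}{5}\right) 1 \left(-3\right) + 100 = \left(- \frac{1}{5}\right) \left(-3\right) + 100 = \frac{3}{5} + 100 = \frac{503}{5}$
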